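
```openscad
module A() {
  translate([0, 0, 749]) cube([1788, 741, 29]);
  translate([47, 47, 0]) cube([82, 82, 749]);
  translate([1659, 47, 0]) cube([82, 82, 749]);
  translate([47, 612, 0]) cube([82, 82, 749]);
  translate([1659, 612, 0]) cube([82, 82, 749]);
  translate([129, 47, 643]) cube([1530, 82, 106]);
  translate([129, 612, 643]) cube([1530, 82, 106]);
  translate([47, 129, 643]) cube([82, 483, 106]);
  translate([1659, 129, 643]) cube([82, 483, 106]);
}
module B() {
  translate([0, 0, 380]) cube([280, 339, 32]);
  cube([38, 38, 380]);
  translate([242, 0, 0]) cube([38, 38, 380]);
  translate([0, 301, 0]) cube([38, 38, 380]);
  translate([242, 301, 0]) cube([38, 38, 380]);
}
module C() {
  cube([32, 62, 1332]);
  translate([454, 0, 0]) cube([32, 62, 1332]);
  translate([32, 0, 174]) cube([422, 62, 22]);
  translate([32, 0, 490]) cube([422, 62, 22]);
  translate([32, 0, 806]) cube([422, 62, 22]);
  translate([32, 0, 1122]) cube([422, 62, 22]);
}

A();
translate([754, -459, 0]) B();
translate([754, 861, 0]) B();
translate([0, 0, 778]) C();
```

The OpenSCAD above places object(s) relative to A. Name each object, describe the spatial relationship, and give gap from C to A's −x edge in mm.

The ladder's min-x is at 0; the table's min-x is 0; gap = 0 mm.

A is a table. B is a stool. C is a ladder. Two stools sit around the table at the −y, +y sides. The ladder is on top of the table. The gap from the ladder to the table's −x edge is 0 mm.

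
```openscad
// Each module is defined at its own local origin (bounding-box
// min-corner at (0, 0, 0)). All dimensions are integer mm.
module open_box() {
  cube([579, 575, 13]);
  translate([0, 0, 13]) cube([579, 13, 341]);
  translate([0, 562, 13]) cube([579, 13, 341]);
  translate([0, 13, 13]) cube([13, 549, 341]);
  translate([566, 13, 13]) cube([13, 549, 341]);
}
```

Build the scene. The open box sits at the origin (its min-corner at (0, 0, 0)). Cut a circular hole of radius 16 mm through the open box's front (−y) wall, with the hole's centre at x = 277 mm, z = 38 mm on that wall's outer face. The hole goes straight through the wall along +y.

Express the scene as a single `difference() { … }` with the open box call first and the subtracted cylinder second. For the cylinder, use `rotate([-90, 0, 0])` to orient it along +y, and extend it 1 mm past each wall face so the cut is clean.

difference() {
  open_box();
  translate([277, -1, 38]) rotate([-90, 0, 0]) cylinder(h = 15, r = 16);
}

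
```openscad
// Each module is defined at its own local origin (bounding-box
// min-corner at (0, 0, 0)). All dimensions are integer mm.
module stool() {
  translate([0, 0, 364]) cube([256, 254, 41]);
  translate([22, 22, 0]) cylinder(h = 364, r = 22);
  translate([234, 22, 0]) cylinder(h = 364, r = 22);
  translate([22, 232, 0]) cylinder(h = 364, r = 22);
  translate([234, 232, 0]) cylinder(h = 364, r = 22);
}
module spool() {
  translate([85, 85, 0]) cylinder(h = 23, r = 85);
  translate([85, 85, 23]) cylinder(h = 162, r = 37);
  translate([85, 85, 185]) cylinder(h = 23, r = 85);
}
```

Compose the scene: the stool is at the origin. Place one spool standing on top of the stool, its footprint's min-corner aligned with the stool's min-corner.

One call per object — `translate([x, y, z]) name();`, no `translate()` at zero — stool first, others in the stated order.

stool();
translate([0, 0, 405]) spool();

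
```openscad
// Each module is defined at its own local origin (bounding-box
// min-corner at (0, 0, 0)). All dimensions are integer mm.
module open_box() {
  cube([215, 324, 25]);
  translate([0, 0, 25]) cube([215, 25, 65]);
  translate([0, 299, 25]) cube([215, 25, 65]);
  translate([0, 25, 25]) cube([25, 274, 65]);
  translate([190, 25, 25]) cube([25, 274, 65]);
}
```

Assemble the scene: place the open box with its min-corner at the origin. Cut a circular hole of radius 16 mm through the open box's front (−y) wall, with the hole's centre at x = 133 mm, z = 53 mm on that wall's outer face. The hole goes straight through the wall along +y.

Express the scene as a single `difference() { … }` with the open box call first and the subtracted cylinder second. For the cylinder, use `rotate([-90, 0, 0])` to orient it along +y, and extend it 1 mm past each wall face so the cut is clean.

difference() {
  open_box();
  translate([133, -1, 53]) rotate([-90, 0, 0]) cylinder(h = 27, r = 16);
}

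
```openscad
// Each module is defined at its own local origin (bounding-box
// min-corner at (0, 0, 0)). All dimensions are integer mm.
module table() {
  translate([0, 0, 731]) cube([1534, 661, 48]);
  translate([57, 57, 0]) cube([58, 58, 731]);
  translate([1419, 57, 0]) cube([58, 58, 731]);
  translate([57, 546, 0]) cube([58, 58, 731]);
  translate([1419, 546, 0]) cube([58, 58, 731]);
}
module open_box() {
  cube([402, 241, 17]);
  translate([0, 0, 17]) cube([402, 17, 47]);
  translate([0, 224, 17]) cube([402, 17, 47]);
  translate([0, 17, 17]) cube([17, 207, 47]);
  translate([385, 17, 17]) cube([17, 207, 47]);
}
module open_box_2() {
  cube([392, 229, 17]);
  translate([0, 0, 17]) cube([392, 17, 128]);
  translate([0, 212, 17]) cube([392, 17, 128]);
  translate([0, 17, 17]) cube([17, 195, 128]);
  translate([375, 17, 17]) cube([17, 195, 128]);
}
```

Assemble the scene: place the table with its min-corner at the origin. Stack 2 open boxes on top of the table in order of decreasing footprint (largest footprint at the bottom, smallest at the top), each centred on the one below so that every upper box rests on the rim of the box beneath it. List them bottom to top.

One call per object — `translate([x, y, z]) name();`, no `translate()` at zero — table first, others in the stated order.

table();
translate([566, 210, 779]) open_box();
translate([571, 216, 843]) open_box_2();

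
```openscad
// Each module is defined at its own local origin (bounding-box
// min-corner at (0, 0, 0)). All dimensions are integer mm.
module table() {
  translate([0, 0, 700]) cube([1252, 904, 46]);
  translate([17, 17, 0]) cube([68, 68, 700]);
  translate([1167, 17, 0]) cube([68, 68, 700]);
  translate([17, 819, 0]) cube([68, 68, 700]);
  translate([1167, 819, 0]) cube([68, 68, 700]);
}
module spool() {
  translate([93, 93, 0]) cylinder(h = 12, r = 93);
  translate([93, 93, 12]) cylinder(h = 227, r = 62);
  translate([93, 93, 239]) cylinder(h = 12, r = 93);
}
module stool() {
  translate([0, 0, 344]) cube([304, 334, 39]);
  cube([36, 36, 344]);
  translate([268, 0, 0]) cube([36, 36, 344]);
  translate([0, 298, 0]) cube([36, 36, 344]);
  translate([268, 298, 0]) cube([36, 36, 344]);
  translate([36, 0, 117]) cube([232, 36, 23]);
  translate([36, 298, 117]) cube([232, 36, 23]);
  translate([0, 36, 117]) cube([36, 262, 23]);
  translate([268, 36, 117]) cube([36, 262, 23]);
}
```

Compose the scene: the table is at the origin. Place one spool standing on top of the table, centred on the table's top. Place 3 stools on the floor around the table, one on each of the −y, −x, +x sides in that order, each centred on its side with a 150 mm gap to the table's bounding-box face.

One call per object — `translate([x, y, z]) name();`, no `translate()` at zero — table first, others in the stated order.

table();
translate([533, 359, 746]) spool();
translate([474, -484, 0]) stool();
translate([-454, 285, 0]) stool();
translate([1402, 285, 0]) stool();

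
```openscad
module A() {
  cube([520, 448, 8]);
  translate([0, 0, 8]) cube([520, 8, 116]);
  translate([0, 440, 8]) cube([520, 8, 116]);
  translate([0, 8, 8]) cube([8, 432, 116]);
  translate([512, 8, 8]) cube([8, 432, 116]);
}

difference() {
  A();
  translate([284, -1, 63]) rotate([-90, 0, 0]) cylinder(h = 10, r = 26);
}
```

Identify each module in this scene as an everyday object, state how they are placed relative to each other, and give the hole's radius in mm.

A is an open box. The open box has a circular hole through its front wall. The hole's radius is 26 mm.

The subtracted cylinder has r = 26 mm.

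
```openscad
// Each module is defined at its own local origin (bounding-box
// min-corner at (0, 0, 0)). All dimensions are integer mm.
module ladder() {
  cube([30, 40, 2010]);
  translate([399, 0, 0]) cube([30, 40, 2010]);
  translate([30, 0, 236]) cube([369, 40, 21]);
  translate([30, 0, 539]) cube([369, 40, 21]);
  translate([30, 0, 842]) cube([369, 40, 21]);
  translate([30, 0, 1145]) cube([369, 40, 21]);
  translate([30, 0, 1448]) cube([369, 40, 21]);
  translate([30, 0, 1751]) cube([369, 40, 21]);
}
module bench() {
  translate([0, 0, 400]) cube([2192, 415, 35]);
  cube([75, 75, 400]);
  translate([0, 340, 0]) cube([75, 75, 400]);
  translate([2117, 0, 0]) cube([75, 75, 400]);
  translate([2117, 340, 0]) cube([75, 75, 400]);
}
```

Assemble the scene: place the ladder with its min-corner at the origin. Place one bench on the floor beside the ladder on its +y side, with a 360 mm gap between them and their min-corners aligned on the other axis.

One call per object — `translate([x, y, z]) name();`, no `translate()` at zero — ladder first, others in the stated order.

ladder();
translate([0, 400, 0]) bench();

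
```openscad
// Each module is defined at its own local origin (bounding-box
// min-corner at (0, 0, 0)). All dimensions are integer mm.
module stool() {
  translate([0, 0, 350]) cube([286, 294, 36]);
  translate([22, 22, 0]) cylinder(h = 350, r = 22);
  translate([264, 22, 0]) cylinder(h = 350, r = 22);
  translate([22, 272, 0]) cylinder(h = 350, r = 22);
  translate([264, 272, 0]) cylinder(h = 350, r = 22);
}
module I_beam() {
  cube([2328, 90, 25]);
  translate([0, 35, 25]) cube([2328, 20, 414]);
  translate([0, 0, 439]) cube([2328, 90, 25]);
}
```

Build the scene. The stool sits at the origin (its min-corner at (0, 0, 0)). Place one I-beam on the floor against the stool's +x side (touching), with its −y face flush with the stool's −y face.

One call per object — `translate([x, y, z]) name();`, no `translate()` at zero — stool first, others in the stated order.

stool();
translate([286, 0, 0]) I_beam();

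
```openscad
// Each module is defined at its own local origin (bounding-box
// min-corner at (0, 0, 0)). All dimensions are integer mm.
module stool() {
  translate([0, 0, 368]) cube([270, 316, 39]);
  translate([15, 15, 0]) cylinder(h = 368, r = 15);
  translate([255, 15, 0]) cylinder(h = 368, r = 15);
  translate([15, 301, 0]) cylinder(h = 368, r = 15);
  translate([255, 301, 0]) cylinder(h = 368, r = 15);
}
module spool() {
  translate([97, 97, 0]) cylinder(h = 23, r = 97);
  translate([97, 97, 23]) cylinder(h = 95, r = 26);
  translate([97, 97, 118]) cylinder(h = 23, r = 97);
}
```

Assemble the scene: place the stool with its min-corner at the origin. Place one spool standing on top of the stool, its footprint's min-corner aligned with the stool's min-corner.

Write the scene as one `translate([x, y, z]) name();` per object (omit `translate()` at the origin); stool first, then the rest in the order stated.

stool();
translate([0, 0, 407]) spool();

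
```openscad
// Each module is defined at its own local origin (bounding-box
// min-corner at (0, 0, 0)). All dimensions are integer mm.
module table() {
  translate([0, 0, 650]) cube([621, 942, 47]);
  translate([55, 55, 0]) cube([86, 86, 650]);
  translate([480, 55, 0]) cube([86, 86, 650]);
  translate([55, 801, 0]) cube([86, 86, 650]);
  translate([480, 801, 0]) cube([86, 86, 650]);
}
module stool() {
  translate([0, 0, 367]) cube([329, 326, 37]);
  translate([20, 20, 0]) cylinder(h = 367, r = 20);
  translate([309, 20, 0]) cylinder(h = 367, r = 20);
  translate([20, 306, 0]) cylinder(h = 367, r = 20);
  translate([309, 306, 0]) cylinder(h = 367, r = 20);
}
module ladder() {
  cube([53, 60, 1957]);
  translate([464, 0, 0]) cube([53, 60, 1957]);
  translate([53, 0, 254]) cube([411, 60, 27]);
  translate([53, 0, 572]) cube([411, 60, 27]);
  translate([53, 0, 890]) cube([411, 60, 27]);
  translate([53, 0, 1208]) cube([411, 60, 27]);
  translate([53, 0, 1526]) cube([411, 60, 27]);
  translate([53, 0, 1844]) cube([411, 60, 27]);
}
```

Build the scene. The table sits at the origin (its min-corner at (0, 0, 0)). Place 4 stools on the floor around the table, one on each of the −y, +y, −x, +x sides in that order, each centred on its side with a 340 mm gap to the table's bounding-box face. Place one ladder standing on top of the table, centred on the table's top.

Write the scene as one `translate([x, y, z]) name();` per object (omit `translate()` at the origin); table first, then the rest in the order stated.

table();
translate([146, -666, 0]) stool();
translate([146, 1282, 0]) stool();
translate([-669, 308, 0]) stool();
translate([961, 308, 0]) stool();
translate([52, 441, 697]) ladder();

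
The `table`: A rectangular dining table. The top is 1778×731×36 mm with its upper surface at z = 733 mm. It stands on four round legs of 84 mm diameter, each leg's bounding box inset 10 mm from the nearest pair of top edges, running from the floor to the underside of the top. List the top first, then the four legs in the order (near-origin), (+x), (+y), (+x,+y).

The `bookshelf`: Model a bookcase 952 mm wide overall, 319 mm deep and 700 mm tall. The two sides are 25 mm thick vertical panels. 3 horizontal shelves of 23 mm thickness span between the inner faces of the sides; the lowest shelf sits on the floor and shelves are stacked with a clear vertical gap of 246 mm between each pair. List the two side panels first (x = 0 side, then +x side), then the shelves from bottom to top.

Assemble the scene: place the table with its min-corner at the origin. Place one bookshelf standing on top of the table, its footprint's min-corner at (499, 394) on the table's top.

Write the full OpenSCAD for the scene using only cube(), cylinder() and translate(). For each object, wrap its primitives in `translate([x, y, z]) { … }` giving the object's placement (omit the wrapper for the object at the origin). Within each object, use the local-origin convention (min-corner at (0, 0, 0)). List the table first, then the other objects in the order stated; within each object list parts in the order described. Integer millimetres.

translate([0, 0, 697]) cube([1778, 731, 36]);
translate([52, 52, 0]) cylinder(h = 697, r = 42);
translate([1726, 52, 0]) cylinder(h = 697, r = 42);
translate([52, 679, 0]) cylinder(h = 697, r = 42);
translate([1726, 679, 0]) cylinder(h = 697, r = 42);
translate([499, 394, 733]) {
  cube([25, 319, 700]);
  translate([927, 0, 0]) cube([25, 319, 700]);
  translate([25, 0, 0]) cube([902, 319, 23]);
  translate([25, 0, 269]) cube([902, 319, 23]);
  translate([25, 0, 538]) cube([902, 319, 23]);
}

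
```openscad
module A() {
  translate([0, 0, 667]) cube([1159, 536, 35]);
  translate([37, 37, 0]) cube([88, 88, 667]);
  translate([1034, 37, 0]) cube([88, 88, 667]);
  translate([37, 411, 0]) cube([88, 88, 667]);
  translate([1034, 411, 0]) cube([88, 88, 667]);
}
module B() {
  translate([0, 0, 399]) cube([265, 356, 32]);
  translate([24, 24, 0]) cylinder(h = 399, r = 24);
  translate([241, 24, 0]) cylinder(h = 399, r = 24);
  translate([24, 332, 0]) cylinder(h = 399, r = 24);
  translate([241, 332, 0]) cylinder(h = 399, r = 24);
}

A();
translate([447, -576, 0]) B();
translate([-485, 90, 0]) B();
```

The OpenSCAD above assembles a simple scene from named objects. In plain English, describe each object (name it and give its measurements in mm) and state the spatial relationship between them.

A is a rectangular dining table. The top is 1159×536×35 mm with its upper surface at z = 702 mm. It stands on four 88×88 mm square legs, each inset 37 mm from the nearest pair of top edges, running from the floor to the underside of the top.

B is a four-legged stool. The seat is 265×356 mm, 32 mm thick, top at z = 431 mm. It stands on four round legs, each 48 mm in diameter, from z = 0 to the seat underside, each leg's axis is inset half a diameter from the nearest pair of seat edges (so the leg's bounding box is flush with the corner).

Two stools sit around the table at the −y, −x sides.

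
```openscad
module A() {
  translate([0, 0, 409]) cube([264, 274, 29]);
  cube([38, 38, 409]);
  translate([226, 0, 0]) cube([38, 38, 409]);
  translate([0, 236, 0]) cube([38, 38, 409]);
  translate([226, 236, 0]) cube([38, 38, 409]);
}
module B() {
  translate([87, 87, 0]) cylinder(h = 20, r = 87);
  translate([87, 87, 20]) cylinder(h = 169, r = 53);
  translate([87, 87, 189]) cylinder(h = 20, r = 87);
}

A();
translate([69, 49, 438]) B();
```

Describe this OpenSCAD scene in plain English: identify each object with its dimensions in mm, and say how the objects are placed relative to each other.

A is a four-legged stool. The seat is a 264×274×29 mm slab whose top surface is at z = 438 mm; four square legs, each 38×38 mm in cross-section, run from the floor (z = 0) to the underside of the seat, each flush with a corner of the seat.

B is a spool: two coaxial disc flanges of radius 87 mm and thickness 20 mm, joined by a core cylinder of radius 53 mm and height 169 mm. The lower flange rests on z = 0 and the three cylinders share a vertical axis.

The spool is on top of the stool.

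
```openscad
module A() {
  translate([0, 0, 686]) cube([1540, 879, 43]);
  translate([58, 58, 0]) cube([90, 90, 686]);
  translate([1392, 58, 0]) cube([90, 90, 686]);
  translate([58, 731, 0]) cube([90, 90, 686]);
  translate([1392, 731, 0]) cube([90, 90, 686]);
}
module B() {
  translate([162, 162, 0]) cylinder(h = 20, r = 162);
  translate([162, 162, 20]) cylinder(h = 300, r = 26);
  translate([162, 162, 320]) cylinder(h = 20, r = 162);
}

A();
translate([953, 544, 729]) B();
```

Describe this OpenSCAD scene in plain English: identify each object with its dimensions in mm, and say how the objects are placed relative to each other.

A is a rectangular dining table. The top is 1540×879×43 mm with its upper surface at z = 729 mm. It stands on four 90×90 mm square legs, each inset 58 mm from the nearest pair of top edges, running from the floor to the underside of the top.

B is a spool: two coaxial disc flanges of radius 162 mm and thickness 20 mm, joined by a core cylinder of radius 26 mm and height 300 mm. The lower flange rests on z = 0 and the three cylinders share a vertical axis.

The spool is on top of the table.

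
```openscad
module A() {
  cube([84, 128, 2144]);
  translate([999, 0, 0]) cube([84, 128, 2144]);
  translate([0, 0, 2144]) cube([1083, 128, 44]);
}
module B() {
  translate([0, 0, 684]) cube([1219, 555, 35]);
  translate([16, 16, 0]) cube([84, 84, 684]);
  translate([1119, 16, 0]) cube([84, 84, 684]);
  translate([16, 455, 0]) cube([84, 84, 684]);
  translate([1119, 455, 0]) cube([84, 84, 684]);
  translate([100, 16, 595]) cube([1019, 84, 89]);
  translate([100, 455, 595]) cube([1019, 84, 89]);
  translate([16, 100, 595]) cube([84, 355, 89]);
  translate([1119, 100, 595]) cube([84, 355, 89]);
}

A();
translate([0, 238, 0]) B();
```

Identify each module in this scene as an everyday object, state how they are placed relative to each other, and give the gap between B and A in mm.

The table's nearest face is 110 mm from the door frame's +y face.

A is a door frame. B is a table. The table is on the floor beside the door frame on its +y side. The gap between the table and the door frame is 110 mm.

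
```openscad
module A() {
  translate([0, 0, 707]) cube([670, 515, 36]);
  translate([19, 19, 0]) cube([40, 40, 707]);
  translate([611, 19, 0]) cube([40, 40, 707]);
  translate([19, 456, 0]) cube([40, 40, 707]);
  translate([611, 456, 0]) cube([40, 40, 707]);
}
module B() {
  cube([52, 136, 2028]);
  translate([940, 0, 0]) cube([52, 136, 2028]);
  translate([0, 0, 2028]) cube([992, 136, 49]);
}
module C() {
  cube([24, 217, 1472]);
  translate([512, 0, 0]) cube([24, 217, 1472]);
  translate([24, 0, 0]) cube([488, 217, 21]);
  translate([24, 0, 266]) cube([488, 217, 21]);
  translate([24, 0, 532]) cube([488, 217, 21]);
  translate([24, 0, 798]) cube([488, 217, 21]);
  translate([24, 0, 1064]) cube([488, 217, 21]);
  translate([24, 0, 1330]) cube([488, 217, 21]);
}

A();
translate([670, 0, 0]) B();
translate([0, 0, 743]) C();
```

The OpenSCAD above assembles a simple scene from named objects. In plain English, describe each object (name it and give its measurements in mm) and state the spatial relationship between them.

A is a table: top 670 mm (x) × 515 mm (y), 36 mm thick, upper face at z = 743 mm, on four 40×40 mm square legs, each inset 19 mm from the nearest pair of top edges, running from z = 0 to the bottom of the top.

B is a door frame. The clear opening is 888 mm wide and 2028 mm high. Two 52 mm wide jambs, 136 mm deep, stand either side of the opening from the floor to the top of the opening. A 49 mm thick head sits across the top of both jambs, spanning the full outside width of the frame.

C is a bookshelf 536 mm wide overall, 217 mm deep and 1472 mm tall. The two sides are 24 mm thick vertical panels. 6 horizontal shelves of 21 mm thickness span between the inner faces of the sides; the lowest shelf sits on the floor and shelves are stacked with a clear vertical gap of 245 mm between each pair.

The door frame is against the table's +x side, with their −y faces flush. The bookshelf is on top of the table.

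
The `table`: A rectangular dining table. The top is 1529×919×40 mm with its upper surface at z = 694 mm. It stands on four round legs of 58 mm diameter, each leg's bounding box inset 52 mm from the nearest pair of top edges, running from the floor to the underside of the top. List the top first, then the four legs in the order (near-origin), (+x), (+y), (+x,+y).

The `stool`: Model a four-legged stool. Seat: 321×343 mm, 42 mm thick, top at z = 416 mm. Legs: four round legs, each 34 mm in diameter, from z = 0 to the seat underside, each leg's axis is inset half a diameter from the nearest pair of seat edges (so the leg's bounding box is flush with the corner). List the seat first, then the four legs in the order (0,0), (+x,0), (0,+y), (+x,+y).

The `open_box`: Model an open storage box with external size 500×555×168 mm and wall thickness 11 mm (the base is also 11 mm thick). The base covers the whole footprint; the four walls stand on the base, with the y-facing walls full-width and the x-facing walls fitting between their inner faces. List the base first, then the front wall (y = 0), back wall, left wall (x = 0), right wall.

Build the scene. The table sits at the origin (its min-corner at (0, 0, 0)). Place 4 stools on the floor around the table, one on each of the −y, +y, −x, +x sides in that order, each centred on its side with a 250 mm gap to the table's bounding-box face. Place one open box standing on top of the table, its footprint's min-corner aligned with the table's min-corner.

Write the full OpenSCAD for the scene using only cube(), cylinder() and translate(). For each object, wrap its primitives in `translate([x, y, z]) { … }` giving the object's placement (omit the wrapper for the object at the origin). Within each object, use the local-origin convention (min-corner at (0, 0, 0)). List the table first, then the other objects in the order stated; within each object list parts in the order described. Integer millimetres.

translate([0, 0, 654]) cube([1529, 919, 40]);
translate([81, 81, 0]) cylinder(h = 654, r = 29);
translate([1448, 81, 0]) cylinder(h = 654, r = 29);
translate([81, 838, 0]) cylinder(h = 654, r = 29);
translate([1448, 838, 0]) cylinder(h = 654, r = 29);
translate([604, -593, 0]) {
  translate([0, 0, 374]) cube([321, 343, 42]);
  translate([17, 17, 0]) cylinder(h = 374, r = 17);
  translate([304, 17, 0]) cylinder(h = 374, r = 17);
  translate([17, 326, 0]) cylinder(h = 374, r = 17);
  translate([304, 326, 0]) cylinder(h = 374, r = 17);
}
translate([604, 1169, 0]) {
  translate([0, 0, 374]) cube([321, 343, 42]);
  translate([17, 17, 0]) cylinder(h = 374, r = 17);
  translate([304, 17, 0]) cylinder(h = 374, r = 17);
  translate([17, 326, 0]) cylinder(h = 374, r = 17);
  translate([304, 326, 0]) cylinder(h = 374, r = 17);
}
translate([-571, 288, 0]) {
  translate([0, 0, 374]) cube([321, 343, 42]);
  translate([17, 17, 0]) cylinder(h = 374, r = 17);
  translate([304, 17, 0]) cylinder(h = 374, r = 17);
  translate([17, 326, 0]) cylinder(h = 374, r = 17);
  translate([304, 326, 0]) cylinder(h = 374, r = 17);
}
translate([1779, 288, 0]) {
  translate([0, 0, 374]) cube([321, 343, 42]);
  translate([17, 17, 0]) cylinder(h = 374, r = 17);
  translate([304, 17, 0]) cylinder(h = 374, r = 17);
  translate([17, 326, 0]) cylinder(h = 374, r = 17);
  translate([304, 326, 0]) cylinder(h = 374, r = 17);
}
translate([0, 0, 694]) {
  cube([500, 555, 11]);
  translate([0, 0, 11]) cube([500, 11, 157]);
  translate([0, 544, 11]) cube([500, 11, 157]);
  translate([0, 11, 11]) cube([11, 533, 157]);
  translate([489, 11, 11]) cube([11, 533, 157]);
}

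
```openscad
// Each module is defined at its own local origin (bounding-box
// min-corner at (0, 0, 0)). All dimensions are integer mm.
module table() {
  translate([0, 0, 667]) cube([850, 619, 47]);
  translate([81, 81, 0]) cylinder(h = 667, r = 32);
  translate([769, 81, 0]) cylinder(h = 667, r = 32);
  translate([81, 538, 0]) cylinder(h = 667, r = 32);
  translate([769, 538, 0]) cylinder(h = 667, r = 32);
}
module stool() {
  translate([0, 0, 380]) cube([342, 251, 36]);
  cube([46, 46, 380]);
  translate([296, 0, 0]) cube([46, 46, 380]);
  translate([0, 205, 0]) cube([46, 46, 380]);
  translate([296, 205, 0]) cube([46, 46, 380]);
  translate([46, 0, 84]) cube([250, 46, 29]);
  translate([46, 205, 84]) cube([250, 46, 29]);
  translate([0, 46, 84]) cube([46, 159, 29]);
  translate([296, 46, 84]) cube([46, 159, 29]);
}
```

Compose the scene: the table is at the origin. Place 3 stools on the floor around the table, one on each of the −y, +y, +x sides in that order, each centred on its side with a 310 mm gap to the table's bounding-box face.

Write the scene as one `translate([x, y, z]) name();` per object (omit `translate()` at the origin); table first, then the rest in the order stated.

table();
translate([254, -561, 0]) stool();
translate([254, 929, 0]) stool();
translate([1160, 184, 0]) stool();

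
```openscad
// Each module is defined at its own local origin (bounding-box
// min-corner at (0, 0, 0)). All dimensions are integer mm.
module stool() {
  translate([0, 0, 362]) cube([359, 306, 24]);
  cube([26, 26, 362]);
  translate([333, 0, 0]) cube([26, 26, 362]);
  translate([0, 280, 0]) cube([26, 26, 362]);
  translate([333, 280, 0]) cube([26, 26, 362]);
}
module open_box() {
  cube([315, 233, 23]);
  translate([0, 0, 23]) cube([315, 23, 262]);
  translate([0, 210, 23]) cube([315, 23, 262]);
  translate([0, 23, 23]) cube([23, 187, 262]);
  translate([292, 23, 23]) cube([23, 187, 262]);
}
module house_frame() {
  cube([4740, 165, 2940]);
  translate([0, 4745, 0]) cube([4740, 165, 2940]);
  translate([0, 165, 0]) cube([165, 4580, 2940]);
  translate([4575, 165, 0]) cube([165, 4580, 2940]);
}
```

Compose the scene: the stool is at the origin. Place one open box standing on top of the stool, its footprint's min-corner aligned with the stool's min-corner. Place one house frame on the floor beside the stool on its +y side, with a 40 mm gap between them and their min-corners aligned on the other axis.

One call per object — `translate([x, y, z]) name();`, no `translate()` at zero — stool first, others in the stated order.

stool();
translate([0, 0, 386]) open_box();
translate([0, 346, 0]) house_frame();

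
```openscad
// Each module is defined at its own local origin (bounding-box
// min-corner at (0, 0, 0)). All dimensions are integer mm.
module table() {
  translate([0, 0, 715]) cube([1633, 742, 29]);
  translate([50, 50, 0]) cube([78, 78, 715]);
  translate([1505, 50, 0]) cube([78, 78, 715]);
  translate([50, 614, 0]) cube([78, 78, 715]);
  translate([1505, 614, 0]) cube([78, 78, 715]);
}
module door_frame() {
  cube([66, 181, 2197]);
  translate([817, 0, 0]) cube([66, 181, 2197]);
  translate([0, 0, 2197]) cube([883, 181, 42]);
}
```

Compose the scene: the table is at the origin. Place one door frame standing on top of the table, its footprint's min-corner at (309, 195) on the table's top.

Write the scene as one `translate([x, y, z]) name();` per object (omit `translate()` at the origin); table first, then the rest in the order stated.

table();
translate([309, 195, 744]) door_frame();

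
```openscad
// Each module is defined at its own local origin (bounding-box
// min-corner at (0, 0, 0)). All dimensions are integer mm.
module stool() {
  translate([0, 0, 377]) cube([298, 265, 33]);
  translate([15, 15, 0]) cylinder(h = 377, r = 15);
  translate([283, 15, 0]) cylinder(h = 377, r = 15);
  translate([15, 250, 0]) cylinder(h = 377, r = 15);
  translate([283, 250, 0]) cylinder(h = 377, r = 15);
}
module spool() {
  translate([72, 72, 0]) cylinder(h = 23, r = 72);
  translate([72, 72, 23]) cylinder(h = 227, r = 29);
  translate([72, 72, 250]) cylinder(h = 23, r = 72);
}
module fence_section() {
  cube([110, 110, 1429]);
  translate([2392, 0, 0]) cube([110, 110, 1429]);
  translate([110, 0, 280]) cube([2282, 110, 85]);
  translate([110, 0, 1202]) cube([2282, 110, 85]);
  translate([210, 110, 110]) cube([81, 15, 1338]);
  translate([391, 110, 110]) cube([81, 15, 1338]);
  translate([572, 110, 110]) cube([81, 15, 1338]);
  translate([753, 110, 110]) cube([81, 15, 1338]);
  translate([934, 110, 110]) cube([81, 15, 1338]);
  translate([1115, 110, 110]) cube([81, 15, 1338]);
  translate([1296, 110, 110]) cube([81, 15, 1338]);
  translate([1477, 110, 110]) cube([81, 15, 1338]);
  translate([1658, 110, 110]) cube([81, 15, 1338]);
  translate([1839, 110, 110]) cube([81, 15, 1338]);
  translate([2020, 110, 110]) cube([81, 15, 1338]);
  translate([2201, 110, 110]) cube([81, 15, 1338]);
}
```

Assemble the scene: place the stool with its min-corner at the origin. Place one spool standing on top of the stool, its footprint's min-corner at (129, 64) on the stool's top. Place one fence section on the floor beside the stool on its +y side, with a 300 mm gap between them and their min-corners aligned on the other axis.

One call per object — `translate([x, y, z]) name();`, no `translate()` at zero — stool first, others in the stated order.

stool();
translate([129, 64, 410]) spool();
translate([0, 565, 0]) fence_section();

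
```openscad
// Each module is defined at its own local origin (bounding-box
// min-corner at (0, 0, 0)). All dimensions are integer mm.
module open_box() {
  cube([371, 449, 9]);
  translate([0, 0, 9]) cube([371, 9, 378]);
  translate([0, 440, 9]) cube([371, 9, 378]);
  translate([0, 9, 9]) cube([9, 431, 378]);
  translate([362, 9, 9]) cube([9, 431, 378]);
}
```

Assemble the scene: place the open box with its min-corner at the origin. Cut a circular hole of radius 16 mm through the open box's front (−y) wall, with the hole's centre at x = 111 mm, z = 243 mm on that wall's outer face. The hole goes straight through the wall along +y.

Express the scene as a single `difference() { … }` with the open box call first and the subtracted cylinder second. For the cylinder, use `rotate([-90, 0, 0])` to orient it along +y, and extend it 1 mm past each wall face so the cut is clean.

difference() {
  open_box();
  translate([111, -1, 243]) rotate([-90, 0, 0]) cylinder(h = 11, r = 16);
}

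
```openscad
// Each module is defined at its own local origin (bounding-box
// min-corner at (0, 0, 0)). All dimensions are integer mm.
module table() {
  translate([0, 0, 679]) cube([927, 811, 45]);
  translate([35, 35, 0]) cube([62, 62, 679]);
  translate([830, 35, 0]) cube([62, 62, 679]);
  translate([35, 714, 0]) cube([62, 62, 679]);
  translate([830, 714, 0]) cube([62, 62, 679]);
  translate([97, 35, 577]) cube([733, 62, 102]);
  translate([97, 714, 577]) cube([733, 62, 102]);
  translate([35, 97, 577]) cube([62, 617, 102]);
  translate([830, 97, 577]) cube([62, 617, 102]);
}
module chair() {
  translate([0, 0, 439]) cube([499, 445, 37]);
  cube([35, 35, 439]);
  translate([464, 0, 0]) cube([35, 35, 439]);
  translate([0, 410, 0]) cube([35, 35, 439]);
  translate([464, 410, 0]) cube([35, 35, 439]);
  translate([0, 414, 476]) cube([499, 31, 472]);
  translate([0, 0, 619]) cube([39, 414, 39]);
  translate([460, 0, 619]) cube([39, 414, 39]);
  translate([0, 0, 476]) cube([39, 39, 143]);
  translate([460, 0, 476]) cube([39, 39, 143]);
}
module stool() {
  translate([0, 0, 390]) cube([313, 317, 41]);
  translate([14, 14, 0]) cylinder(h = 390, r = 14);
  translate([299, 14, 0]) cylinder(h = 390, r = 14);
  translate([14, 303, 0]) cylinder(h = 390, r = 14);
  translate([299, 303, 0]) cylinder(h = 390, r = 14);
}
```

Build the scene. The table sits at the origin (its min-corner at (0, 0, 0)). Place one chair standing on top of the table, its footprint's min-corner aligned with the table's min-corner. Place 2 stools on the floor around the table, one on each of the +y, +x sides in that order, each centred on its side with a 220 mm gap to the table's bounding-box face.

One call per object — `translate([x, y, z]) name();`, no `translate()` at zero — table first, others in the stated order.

table();
translate([0, 0, 724]) chair();
translate([307, 1031, 0]) stool();
translate([1147, 247, 0]) stool();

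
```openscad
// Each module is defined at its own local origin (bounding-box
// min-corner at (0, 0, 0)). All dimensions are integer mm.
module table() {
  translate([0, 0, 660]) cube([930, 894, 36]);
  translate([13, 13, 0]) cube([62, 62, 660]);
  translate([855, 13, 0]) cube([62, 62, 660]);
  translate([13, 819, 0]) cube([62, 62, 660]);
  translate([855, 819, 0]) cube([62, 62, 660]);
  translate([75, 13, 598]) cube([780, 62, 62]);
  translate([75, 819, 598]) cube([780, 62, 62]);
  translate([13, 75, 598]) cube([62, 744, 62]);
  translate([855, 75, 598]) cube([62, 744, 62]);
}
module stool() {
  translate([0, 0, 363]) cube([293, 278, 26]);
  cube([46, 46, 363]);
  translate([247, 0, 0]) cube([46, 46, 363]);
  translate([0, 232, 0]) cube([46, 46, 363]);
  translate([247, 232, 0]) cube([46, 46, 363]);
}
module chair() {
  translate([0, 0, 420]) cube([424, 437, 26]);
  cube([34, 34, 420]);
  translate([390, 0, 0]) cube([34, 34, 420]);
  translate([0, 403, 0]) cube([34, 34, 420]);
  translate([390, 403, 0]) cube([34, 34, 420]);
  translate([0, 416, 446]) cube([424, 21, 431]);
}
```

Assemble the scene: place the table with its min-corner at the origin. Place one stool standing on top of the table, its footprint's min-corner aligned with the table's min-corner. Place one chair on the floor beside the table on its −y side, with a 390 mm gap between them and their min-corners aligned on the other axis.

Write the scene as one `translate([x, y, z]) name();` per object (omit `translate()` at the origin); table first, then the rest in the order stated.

table();
translate([0, 0, 696]) stool();
translate([0, -827, 0]) chair();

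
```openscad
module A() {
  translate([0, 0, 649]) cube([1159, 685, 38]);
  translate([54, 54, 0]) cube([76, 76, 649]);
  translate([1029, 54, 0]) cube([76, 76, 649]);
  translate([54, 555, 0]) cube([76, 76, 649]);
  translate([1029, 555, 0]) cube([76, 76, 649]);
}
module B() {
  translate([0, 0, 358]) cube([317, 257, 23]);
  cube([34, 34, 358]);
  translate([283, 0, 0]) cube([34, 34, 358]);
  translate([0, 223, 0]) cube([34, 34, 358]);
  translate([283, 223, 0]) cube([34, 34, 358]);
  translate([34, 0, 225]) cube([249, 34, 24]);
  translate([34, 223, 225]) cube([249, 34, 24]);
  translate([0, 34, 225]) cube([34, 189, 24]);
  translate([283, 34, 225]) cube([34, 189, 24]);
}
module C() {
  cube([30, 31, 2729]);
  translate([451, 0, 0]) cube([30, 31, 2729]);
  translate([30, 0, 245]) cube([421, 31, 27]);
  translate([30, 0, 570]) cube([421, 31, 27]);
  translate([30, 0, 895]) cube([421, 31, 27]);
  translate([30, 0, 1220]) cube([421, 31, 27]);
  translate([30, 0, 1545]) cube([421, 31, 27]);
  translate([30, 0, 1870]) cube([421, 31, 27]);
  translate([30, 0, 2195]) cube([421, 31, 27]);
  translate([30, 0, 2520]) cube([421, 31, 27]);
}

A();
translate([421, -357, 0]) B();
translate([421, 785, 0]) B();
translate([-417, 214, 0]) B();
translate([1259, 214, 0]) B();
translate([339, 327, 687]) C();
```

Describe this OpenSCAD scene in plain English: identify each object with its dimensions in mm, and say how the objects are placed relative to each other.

A is a rectangular dining table. The top is 1159×685×38 mm with its upper surface at z = 687 mm. It stands on four 76×76 mm square legs, each inset 54 mm from the nearest pair of top edges, running from the floor to the underside of the top.

B is a four-legged stool. The seat is a 317×257×23 mm slab whose top surface is at z = 381 mm; four square legs, each 34×34 mm in cross-section, run from the floor (z = 0) to the underside of the seat, each flush with a corner of the seat. Four stretchers, 34 mm wide and 24 mm tall, connect adjacent legs with their undersides at z = 225 mm, each running between the inner faces of the legs it joins and aligned with the legs' outer faces on the other axis.

C is a straight ladder. Two 30×31 mm vertical rails, 2729 mm tall, stand 481 mm apart (outside-to-outside) with their front faces coplanar on the −y side. 8 rungs, each 31 mm deep and 27 mm tall, span between the inner faces of the rails, front faces flush with the rails. The lowest rung's underside is at z = 245 mm and rungs are spaced 325 mm apart (underside to underside).

Four stools sit around the table at the −y, +y, −x, +x sides. The ladder is on top of the table, centred.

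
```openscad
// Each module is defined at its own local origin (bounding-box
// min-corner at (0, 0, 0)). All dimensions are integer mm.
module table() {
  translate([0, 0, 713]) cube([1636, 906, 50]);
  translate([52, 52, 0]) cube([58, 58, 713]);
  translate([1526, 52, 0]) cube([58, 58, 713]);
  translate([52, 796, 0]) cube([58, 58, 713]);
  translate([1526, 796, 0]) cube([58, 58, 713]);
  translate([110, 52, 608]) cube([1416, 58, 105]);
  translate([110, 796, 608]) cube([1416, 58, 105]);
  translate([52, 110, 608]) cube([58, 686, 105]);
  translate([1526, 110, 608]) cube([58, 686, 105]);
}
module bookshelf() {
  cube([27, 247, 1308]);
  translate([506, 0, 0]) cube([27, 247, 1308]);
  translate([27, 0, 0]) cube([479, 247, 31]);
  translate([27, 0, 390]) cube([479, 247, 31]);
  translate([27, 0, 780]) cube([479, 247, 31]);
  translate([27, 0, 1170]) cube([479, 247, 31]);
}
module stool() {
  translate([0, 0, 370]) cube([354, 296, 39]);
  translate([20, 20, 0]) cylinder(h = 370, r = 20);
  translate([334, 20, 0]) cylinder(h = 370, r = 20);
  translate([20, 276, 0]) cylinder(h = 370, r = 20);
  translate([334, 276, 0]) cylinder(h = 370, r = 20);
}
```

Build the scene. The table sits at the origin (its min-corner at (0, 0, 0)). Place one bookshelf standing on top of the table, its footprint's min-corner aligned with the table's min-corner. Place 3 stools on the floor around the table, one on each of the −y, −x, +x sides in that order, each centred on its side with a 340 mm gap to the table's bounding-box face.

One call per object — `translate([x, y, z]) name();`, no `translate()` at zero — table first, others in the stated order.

table();
translate([0, 0, 763]) bookshelf();
translate([641, -636, 0]) stool();
translate([-694, 305, 0]) stool();
translate([1976, 305, 0]) stool();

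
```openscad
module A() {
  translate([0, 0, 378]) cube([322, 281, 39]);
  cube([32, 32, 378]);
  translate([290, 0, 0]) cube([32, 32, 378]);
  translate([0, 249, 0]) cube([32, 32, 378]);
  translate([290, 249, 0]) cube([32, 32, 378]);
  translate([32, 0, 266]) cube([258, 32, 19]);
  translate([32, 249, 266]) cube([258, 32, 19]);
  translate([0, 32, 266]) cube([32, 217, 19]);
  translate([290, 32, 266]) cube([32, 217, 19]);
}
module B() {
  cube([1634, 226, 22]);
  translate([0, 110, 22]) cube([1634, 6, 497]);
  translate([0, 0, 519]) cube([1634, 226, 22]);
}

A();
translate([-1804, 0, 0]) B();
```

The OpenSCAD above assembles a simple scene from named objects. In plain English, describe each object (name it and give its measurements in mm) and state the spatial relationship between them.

A is a four-legged stool. The seat is a 322×281×39 mm slab whose top surface is at z = 417 mm; four square legs, each 32×32 mm in cross-section, run from the floor (z = 0) to the underside of the seat, each flush with a corner of the seat. Four stretchers, 32 mm wide and 19 mm tall, connect adjacent legs with their undersides at z = 266 mm, each running between the inner faces of the legs it joins and aligned with the legs' outer faces on the other axis.

B is an I-beam lying along x, 1634 mm long. Overall section height 541 mm. Two flanges 226 mm wide (y) and 22 mm thick, one on the floor and one at the top; a web 6 mm thick runs between them, centred on the flange width.

The I-beam is on the floor beside the stool on its −x side.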